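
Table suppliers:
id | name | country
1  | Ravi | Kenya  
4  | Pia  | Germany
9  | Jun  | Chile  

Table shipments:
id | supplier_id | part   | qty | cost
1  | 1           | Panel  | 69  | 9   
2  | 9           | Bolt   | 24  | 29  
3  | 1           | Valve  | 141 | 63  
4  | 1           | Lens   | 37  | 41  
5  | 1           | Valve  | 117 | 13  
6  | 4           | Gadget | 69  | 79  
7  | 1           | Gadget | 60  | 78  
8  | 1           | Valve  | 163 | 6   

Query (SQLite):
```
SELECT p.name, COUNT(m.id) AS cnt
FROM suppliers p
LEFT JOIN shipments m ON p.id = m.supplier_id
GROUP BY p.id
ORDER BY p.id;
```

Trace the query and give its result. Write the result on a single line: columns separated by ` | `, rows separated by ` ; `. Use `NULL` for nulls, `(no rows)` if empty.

Ravi | 6 ; Pia | 1 ; Jun | 1

LEFT JOIN keeps every suppliers row; unmatched ones get NULL for shipments columns.
Group by suppliers.id and compute COUNT(m.id). COUNT(col) of an all-NULL group is 0.
  1: ids {1, 3, 4, 5, 7, 8} → COUNT(m.id)=6
  4: ids {6} → COUNT(m.id)=1
  9: ids {2} → COUNT(m.id)=1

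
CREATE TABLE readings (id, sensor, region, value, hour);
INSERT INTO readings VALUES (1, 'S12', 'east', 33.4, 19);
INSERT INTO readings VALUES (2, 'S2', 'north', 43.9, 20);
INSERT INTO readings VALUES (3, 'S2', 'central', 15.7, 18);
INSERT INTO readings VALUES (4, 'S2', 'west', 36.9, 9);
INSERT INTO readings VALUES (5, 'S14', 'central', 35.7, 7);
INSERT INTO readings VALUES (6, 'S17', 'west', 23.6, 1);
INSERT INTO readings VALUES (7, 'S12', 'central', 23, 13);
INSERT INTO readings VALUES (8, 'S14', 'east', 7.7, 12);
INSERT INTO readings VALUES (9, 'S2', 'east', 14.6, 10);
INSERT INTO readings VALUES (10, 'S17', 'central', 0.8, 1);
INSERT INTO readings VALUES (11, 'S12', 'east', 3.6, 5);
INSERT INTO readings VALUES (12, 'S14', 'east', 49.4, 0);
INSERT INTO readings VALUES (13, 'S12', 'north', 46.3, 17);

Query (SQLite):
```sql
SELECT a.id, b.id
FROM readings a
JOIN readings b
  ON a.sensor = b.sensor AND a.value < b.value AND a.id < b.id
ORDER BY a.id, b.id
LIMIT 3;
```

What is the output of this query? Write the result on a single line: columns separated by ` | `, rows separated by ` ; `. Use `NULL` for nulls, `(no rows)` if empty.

Pairs (a,b) with same sensor, a.value < b.value, a.id < b.id.
sensor groups: S12:{1,7,11,13} S14:{5,8,12} S17:{6,10} S2:{2,3,4,9}
Ordered by (a.id, b.id); first 3.

1 | 13 ; 3 | 4 ; 5 | 12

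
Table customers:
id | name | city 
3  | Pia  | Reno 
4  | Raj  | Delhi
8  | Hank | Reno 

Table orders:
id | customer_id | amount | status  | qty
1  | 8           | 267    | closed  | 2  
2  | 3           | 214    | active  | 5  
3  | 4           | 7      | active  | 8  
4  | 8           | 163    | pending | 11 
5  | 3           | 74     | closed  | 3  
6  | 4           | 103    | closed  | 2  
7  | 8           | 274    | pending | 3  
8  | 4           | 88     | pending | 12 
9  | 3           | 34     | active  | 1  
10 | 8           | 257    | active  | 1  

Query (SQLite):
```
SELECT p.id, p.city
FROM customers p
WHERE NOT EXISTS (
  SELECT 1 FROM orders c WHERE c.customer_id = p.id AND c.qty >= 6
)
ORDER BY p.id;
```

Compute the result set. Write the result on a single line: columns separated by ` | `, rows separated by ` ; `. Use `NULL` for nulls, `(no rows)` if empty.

3 | Reno

For each customers row, check whether any orders with matching customer_id has qty >= 6.
Keep rows where that is false.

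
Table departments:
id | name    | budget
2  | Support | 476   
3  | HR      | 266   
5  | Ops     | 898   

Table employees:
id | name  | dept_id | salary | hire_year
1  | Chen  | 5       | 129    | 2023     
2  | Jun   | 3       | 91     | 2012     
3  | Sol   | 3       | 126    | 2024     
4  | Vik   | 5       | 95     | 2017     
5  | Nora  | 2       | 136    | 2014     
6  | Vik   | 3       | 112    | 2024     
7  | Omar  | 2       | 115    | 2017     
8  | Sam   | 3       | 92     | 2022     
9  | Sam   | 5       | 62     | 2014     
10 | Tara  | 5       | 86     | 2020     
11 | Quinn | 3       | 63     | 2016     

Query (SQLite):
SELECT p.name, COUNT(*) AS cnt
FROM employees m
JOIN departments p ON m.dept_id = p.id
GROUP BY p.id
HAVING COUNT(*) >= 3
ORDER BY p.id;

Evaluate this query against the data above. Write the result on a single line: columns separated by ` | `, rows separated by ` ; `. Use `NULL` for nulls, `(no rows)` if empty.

HR | 5 ; Ops | 4

Join each employees row to its departments via dept_id.
Group joined rows by departments.id; compute COUNT(*) per group.
HAVING: keep groups with count ≥ 3.
  2: ids {5, 7} → COUNT(*)=2
  3: ids {2, 3, 6, 8, 11} → COUNT(*)=5
  5: ids {1, 4, 9, 10} → COUNT(*)=4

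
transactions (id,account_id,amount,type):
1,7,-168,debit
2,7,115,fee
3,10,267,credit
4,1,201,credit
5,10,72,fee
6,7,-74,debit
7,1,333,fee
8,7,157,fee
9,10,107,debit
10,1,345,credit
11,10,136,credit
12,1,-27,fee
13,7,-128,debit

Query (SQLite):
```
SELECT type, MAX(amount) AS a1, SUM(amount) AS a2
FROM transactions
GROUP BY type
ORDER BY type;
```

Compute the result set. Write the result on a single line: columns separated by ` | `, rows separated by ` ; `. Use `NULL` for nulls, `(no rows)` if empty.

Group transactions by type.
Per group compute: MAX(amount), SUM(amount).
  credit: ids {3, 4, 10, 11} → MAX(amount)=345, SUM(amount)=949
  debit: ids {1, 6, 9, 13} → MAX(amount)=107, SUM(amount)=-263
  fee: ids {2, 5, 7, 8, 12} → MAX(amount)=333, SUM(amount)=650

credit | 345 | 949 ; debit | 107 | -263 ; fee | 333 | 650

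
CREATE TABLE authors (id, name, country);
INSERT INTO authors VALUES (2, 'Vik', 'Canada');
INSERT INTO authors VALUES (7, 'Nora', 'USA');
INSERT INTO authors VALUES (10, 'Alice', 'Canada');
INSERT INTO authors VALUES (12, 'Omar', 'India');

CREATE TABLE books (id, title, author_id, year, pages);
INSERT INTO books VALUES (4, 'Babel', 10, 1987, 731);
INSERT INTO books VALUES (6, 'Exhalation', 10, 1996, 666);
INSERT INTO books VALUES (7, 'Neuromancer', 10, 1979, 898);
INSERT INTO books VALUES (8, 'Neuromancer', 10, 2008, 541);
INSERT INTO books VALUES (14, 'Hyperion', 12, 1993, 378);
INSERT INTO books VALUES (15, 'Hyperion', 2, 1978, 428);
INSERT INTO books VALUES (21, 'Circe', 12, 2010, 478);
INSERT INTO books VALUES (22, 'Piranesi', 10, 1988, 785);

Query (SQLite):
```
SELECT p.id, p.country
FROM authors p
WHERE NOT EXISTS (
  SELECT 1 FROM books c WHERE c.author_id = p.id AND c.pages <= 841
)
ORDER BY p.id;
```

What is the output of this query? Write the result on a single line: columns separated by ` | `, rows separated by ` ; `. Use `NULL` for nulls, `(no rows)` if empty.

7 | USA

For each authors row, check whether any books with matching author_id has pages <= 841.
Keep rows where that is false.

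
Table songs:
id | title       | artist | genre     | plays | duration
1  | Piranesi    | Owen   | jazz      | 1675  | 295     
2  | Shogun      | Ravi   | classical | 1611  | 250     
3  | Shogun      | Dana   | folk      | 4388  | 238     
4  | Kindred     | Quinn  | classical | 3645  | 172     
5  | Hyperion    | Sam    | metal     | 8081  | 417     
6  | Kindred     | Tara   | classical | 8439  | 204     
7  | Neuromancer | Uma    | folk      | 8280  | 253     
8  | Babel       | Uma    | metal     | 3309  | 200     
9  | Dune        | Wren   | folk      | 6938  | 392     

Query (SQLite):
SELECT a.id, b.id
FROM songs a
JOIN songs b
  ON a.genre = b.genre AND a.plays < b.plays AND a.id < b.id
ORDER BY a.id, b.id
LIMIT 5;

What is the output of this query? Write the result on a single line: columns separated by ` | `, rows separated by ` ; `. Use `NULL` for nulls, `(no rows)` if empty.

2 | 4 ; 2 | 6 ; 3 | 7 ; 3 | 9 ; 4 | 6

Pairs (a,b) with same genre, a.plays < b.plays, a.id < b.id.
genre groups: classical:{2,4,6} folk:{3,7,9} jazz:{1} metal:{5,8}
Ordered by (a.id, b.id); first 5.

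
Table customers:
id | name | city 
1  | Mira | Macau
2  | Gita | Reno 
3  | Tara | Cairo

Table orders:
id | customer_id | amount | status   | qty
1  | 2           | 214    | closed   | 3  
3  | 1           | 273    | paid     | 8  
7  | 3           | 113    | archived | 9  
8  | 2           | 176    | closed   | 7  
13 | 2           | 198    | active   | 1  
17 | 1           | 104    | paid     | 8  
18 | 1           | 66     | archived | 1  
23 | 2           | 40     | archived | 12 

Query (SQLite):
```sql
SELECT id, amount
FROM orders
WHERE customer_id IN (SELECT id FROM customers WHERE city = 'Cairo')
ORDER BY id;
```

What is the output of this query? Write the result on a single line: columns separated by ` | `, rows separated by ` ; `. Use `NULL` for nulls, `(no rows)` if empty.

7 | 113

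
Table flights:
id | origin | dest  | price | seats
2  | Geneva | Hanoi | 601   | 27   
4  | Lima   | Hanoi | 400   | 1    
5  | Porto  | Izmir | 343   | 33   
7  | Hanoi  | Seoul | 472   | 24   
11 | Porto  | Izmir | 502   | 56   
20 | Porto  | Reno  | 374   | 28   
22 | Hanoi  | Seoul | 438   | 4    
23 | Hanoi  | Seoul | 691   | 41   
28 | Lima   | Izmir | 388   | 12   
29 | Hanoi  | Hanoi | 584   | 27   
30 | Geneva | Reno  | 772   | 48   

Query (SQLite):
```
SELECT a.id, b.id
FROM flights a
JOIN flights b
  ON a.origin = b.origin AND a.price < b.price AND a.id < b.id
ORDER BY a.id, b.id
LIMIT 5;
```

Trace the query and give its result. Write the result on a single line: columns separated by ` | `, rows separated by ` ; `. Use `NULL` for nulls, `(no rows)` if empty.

2 | 30 ; 5 | 11 ; 5 | 20 ; 7 | 23 ; 7 | 29

Pairs (a,b) with same origin, a.price < b.price, a.id < b.id.
origin groups: Geneva:{2,30} Hanoi:{7,22,23,29} Lima:{4,28} Porto:{5,11,20}
Ordered by (a.id, b.id); first 5.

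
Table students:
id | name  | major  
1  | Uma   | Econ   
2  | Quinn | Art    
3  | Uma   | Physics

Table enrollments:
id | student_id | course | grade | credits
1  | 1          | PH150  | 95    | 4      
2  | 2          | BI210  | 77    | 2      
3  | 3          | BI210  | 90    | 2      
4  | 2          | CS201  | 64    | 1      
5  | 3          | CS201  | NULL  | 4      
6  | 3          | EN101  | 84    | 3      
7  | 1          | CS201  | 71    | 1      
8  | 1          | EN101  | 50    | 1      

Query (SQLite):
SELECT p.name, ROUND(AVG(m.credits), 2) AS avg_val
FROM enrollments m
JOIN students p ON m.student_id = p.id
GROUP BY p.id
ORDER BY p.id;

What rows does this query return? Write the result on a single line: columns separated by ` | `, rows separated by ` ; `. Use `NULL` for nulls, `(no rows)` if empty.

Uma | 2 ; Quinn | 1.5 ; Uma | 3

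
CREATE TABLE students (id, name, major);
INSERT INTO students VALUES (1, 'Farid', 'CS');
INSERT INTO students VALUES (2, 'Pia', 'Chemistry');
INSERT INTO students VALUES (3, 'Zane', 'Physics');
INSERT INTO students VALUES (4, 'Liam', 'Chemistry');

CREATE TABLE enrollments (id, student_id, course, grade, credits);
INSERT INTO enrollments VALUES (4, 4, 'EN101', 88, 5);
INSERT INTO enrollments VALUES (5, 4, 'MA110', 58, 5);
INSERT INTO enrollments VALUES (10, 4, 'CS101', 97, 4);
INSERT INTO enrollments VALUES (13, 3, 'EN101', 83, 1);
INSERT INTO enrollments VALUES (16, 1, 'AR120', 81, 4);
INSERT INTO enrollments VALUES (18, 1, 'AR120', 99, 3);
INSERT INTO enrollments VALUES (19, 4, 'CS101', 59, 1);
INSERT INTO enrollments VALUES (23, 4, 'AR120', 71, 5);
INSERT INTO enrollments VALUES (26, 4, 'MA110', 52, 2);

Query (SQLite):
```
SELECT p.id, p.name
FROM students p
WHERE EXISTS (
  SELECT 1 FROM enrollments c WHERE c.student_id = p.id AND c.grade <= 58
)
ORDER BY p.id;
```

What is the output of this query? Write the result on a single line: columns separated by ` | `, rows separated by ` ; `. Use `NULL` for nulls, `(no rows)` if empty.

For each students row, check whether any enrollments with matching student_id has grade <= 58.
Keep rows where that is true.

4 | Liam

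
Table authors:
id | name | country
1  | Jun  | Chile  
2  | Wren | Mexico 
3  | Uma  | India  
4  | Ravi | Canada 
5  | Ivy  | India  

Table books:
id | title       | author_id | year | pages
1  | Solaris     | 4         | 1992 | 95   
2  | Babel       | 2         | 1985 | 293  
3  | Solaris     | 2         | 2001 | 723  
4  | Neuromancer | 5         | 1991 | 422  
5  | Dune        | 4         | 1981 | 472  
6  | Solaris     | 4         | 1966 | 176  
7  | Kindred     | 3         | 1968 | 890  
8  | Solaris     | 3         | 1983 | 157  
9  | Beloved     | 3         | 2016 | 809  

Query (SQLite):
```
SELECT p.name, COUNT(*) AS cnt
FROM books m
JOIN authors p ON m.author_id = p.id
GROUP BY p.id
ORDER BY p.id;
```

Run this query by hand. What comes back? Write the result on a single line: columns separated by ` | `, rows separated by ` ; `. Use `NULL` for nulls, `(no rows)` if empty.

Join each books row to its authors via author_id.
Group joined rows by authors.id; compute COUNT(*) per group.
  2: ids {2, 3} → COUNT(*)=2
  3: ids {7, 8, 9} → COUNT(*)=3
  4: ids {1, 5, 6} → COUNT(*)=3
  5: ids {4} → COUNT(*)=1

Wren | 2 ; Uma | 3 ; Ravi | 3 ; Ivy | 1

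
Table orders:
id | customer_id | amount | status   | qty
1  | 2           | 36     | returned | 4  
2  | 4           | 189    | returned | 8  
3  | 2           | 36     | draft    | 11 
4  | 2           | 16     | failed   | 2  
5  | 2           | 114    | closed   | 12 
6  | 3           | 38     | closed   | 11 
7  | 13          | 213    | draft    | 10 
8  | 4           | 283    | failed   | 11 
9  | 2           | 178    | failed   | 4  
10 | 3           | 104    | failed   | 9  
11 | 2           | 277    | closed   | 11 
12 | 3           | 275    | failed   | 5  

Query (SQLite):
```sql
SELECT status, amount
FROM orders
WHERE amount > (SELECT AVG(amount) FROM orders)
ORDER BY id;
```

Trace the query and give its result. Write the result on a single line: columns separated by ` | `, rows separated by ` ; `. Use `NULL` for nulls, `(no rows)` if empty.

Scalar subquery: AVG(amount) over all orders rows = 146.583333 (≈; comparison uses full precision).
Keep rows where amount > that value.

returned | 189 ; draft | 213 ; failed | 283 ; failed | 178 ; closed | 277 ; failed | 275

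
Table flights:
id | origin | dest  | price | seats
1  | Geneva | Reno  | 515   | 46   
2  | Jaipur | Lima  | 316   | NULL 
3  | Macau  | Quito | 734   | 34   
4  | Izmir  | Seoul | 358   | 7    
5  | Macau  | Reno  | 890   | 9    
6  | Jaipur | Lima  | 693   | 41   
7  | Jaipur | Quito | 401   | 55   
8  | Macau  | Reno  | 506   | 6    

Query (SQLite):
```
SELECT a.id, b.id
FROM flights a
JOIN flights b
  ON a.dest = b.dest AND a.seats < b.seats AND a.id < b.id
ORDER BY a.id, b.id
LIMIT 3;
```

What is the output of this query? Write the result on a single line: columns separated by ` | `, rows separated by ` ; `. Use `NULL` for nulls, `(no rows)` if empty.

Pairs (a,b) with same dest, a.seats < b.seats, a.id < b.id.
dest groups: Lima:{2,6} Quito:{3,7} Reno:{1,5,8} Seoul:{4}
Ordered by (a.id, b.id); first 3.

3 | 7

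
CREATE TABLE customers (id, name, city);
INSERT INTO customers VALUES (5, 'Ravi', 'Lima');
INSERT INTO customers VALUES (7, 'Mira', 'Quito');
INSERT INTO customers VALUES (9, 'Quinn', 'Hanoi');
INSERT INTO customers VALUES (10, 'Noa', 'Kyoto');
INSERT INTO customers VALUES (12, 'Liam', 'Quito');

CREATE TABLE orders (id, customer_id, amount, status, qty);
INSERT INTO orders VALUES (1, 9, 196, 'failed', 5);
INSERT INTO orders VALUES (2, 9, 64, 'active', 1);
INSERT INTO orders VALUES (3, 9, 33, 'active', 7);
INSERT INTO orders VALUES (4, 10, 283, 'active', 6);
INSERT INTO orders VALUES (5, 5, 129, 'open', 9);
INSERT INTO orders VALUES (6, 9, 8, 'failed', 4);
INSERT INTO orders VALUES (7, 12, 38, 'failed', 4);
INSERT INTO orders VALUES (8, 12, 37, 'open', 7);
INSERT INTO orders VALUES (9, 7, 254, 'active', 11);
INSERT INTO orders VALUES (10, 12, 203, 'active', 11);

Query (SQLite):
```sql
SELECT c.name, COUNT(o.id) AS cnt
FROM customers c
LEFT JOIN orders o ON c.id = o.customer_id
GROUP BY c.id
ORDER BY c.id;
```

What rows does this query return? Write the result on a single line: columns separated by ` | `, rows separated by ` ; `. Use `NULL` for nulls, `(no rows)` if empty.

Ravi | 1 ; Mira | 1 ; Quinn | 4 ; Noa | 1 ; Liam | 3

LEFT JOIN keeps every customers row; unmatched ones get NULL for orders columns.
Group by customers.id and compute COUNT(o.id). COUNT(col) of an all-NULL group is 0.
  5: ids {5} → COUNT(o.id)=1
  7: ids {9} → COUNT(o.id)=1
  9: ids {1, 2, 3, 6} → COUNT(o.id)=4
  10: ids {4} → COUNT(o.id)=1
  12: ids {7, 8, 10} → COUNT(o.id)=3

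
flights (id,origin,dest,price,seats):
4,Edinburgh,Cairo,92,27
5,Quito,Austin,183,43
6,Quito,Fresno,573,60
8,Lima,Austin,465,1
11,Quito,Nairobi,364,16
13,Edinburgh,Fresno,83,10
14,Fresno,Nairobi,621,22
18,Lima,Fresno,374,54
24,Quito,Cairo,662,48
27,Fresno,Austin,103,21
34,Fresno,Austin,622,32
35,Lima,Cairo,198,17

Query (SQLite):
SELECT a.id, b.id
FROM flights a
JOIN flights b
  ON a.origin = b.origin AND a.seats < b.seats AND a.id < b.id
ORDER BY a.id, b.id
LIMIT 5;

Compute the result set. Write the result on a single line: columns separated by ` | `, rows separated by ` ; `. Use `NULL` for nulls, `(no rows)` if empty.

Pairs (a,b) with same origin, a.seats < b.seats, a.id < b.id.
origin groups: Edinburgh:{4,13} Fresno:{14,27,34} Lima:{8,18,35} Quito:{5,6,11,24}
Ordered by (a.id, b.id); first 5.

5 | 6 ; 5 | 24 ; 8 | 18 ; 8 | 35 ; 11 | 24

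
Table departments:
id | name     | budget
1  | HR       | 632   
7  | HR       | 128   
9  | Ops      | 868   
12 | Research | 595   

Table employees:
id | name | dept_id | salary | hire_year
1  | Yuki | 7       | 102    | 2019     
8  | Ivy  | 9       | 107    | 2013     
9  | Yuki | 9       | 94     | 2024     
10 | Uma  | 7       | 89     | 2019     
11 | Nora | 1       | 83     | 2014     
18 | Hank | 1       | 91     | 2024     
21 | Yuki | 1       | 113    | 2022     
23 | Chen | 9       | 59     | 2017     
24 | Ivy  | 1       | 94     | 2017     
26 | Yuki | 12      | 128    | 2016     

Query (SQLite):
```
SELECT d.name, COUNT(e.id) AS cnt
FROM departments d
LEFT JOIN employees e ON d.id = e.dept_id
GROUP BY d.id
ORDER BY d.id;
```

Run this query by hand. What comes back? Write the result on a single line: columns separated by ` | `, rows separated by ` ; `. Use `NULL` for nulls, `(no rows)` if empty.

LEFT JOIN keeps every departments row; unmatched ones get NULL for employees columns.
Group by departments.id and compute COUNT(e.id). COUNT(col) of an all-NULL group is 0.
  1: ids {11, 18, 21, 24} → COUNT(e.id)=4
  7: ids {1, 10} → COUNT(e.id)=2
  9: ids {8, 9, 23} → COUNT(e.id)=3
  12: ids {26} → COUNT(e.id)=1

HR | 4 ; HR | 2 ; Ops | 3 ; Research | 1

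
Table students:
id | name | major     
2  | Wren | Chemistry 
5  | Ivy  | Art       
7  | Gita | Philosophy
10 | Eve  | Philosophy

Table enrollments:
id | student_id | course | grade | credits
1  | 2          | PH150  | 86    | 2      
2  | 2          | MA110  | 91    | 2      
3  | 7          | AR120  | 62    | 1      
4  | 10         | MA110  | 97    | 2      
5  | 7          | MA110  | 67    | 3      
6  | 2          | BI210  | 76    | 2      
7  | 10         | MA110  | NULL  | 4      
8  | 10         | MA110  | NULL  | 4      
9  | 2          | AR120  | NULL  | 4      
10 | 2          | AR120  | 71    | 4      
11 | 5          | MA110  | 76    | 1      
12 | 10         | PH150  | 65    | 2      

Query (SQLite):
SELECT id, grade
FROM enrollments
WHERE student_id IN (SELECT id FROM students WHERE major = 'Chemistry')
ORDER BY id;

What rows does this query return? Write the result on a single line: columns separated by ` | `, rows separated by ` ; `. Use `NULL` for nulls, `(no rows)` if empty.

1 | 86 ; 2 | 91 ; 6 | 76 ; 9 | NULL ; 10 | 71

Inner query: students.id where major = 'Chemistry'.
Outer: keep enrollments rows whose student_id is in that set.
Inner query → {2}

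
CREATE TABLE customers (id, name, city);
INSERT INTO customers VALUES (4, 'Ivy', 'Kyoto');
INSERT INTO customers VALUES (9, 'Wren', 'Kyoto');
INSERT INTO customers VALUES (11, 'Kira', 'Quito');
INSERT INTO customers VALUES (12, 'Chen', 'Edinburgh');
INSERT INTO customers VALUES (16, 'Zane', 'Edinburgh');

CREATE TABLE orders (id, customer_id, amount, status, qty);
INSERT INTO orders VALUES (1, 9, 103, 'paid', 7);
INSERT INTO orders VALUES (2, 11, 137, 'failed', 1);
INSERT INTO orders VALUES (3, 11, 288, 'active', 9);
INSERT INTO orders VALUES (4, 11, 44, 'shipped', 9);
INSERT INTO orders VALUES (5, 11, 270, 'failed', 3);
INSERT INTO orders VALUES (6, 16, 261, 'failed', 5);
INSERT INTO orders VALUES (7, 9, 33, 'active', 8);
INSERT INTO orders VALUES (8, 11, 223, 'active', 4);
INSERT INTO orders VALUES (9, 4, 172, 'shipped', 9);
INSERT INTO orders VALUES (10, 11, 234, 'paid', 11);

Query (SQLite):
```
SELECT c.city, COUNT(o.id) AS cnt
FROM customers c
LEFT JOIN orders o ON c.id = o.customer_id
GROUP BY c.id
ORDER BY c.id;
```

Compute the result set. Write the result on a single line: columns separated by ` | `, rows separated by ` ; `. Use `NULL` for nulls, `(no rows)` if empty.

LEFT JOIN keeps every customers row; unmatched ones get NULL for orders columns.
Group by customers.id and compute COUNT(o.id). COUNT(col) of an all-NULL group is 0.
  4: ids {9} → COUNT(o.id)=1
  9: ids {1, 7} → COUNT(o.id)=2
  11: ids {2, 3, 4, 5, 8, 10} → COUNT(o.id)=6
  12: ids {—} → COUNT(o.id)=0
  16: ids {6} → COUNT(o.id)=1

Kyoto | 1 ; Kyoto | 2 ; Quito | 6 ; Edinburgh | 0 ; Edinburgh | 1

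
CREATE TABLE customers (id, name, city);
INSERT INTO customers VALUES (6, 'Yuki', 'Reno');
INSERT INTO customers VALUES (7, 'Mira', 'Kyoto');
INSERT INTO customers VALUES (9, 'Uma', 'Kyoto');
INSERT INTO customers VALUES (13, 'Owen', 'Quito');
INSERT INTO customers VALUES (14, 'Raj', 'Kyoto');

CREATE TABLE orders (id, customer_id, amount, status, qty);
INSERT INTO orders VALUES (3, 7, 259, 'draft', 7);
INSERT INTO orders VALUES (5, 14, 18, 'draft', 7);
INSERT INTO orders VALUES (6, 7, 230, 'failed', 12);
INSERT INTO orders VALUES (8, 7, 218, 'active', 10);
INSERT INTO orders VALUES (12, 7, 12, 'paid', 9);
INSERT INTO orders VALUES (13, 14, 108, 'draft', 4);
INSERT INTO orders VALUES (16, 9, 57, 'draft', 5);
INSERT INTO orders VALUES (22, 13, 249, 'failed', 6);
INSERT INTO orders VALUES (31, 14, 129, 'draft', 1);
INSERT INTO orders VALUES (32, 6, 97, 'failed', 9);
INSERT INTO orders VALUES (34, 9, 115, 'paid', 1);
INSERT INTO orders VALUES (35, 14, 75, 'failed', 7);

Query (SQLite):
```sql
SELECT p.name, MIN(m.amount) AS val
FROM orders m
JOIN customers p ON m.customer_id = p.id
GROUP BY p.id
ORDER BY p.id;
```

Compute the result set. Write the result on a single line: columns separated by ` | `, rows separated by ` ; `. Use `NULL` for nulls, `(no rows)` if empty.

Join each orders row to its customers via customer_id.
Group joined rows by customers.id; compute MIN(m.amount) per group.
  6: ids {32} → MIN(m.amount)=97
  7: ids {3, 6, 8, 12} → MIN(m.amount)=12
  9: ids {16, 34} → MIN(m.amount)=57
  13: ids {22} → MIN(m.amount)=249
  14: ids {5, 13, 31, 35} → MIN(m.amount)=18

Yuki | 97 ; Mira | 12 ; Uma | 57 ; Owen | 249 ; Raj | 18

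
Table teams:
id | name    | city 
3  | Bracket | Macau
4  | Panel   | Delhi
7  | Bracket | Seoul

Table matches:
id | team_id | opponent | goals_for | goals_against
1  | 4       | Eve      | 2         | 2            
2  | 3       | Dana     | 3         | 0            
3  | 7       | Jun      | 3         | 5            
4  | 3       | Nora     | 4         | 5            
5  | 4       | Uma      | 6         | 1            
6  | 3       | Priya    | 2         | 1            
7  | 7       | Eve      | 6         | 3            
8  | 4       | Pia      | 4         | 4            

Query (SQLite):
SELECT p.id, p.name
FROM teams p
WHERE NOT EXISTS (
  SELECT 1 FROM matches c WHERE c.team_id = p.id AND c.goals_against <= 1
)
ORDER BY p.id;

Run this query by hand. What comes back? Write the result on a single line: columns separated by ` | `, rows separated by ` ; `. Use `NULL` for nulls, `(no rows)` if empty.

7 | Bracket

For each teams row, check whether any matches with matching team_id has goals_against <= 1.
Keep rows where that is false.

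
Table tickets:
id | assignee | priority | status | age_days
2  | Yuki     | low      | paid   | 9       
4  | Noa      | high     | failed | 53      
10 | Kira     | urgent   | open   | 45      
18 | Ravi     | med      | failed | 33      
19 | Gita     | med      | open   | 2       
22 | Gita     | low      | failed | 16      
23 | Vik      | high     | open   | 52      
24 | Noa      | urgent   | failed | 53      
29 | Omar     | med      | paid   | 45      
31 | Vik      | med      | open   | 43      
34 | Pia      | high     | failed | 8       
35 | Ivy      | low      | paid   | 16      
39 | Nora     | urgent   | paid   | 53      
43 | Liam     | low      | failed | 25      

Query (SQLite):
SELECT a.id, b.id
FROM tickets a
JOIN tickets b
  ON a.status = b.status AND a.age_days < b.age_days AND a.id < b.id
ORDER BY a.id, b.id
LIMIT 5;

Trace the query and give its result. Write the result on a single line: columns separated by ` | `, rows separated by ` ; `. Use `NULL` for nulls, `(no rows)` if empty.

Pairs (a,b) with same status, a.age_days < b.age_days, a.id < b.id.
status groups: failed:{4,18,22,24,34,43} open:{10,19,23,31} paid:{2,29,35,39}
Ordered by (a.id, b.id); first 5.

2 | 29 ; 2 | 35 ; 2 | 39 ; 10 | 23 ; 18 | 24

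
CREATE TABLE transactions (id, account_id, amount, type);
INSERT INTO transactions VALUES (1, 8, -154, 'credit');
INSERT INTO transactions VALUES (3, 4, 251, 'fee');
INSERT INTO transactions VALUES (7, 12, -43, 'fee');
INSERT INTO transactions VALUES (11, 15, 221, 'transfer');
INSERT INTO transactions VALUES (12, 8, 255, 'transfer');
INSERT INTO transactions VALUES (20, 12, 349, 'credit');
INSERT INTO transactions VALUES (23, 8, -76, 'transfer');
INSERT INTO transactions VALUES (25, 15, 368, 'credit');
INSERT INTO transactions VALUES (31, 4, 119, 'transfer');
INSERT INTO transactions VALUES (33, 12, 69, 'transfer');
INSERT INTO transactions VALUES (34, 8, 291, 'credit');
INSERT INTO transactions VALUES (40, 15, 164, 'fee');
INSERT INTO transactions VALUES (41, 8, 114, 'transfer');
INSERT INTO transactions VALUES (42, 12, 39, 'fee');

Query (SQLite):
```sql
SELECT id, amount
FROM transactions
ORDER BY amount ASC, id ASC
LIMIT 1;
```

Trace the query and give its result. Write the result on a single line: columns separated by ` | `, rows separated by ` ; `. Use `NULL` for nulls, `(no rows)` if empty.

Sort by amount asc, tiebreak id asc: (-154, id=1), (-76, id=23), (-43, id=7), (39, id=42) …. Take first 1.

1 | -154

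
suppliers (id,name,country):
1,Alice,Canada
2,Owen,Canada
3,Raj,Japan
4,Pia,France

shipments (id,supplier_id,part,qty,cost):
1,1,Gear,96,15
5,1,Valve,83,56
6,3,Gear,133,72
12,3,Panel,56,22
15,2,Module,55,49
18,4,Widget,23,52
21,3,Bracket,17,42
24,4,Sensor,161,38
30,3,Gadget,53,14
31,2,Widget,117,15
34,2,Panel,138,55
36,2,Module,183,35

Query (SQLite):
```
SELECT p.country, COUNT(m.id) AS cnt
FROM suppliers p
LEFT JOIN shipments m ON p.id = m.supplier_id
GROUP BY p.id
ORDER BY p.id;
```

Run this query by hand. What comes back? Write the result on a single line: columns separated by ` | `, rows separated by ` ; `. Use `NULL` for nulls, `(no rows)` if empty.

LEFT JOIN keeps every suppliers row; unmatched ones get NULL for shipments columns.
Group by suppliers.id and compute COUNT(m.id). COUNT(col) of an all-NULL group is 0.
  1: ids {1, 5} → COUNT(m.id)=2
  2: ids {15, 31, 34, 36} → COUNT(m.id)=4
  3: ids {6, 12, 21, 30} → COUNT(m.id)=4
  4: ids {18, 24} → COUNT(m.id)=2

Canada | 2 ; Canada | 4 ; Japan | 4 ; France | 2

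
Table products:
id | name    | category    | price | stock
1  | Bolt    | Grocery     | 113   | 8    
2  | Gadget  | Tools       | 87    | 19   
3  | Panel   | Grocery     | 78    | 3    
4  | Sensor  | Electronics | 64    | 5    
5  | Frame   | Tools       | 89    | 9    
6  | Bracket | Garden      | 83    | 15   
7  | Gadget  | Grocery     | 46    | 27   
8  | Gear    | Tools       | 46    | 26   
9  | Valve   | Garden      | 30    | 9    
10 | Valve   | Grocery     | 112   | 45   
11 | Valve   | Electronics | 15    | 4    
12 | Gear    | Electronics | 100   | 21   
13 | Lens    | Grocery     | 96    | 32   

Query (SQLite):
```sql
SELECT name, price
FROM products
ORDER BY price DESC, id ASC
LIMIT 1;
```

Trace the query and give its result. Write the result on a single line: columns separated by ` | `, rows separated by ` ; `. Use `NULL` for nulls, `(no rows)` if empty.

Sort by price desc, tiebreak id asc: (113, id=1), (112, id=10), (100, id=12), (96, id=13) …. Take first 1.

Bolt | 113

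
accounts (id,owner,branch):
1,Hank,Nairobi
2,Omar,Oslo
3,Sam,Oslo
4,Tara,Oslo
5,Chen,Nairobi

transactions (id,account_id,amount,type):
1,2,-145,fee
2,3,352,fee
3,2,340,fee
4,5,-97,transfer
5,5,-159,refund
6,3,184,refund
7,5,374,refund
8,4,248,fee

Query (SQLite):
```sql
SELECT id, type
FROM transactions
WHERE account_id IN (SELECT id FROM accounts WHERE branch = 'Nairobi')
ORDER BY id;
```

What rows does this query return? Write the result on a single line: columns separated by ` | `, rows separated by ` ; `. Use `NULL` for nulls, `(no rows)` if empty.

Inner query: accounts.id where branch = 'Nairobi'.
Outer: keep transactions rows whose account_id is in that set.
Inner query → {1, 5}

4 | transfer ; 5 | refund ; 7 | refund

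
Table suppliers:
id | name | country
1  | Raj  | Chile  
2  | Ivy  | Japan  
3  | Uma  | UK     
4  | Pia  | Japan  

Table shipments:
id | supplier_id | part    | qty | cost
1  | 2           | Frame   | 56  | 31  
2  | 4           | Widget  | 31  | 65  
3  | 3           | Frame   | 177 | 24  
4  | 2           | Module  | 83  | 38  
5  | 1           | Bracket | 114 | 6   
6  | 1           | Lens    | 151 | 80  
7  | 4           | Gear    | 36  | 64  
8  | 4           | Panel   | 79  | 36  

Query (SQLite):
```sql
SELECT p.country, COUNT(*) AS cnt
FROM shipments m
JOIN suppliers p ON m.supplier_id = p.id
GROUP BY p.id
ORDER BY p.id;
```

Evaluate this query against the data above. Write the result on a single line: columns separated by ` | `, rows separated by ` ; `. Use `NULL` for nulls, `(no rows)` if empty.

Join each shipments row to its suppliers via supplier_id.
Group joined rows by suppliers.id; compute COUNT(*) per group.
  1: ids {5, 6} → COUNT(*)=2
  2: ids {1, 4} → COUNT(*)=2
  3: ids {3} → COUNT(*)=1
  4: ids {2, 7, 8} → COUNT(*)=3

Chile | 2 ; Japan | 2 ; UK | 1 ; Japan | 3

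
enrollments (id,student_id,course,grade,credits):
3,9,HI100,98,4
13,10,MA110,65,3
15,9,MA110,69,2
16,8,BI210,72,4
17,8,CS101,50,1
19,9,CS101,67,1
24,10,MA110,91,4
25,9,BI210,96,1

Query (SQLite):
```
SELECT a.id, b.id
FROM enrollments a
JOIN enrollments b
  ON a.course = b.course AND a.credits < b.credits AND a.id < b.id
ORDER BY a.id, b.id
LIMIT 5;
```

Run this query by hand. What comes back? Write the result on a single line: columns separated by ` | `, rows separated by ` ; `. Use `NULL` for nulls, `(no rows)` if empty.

Pairs (a,b) with same course, a.credits < b.credits, a.id < b.id.
course groups: BI210:{16,25} CS101:{17,19} HI100:{3} MA110:{13,15,24}
Ordered by (a.id, b.id); first 5.

13 | 24 ; 15 | 24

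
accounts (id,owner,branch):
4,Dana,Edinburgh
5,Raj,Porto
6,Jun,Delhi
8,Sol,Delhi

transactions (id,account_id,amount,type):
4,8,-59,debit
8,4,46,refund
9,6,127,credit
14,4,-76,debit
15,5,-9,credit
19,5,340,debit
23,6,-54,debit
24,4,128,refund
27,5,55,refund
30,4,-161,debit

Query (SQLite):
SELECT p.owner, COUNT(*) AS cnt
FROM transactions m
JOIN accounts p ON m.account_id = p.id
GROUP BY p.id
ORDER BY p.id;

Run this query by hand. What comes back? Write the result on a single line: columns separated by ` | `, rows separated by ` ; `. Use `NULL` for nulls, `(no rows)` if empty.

Join each transactions row to its accounts via account_id.
Group joined rows by accounts.id; compute COUNT(*) per group.
  4: ids {8, 14, 24, 30} → COUNT(*)=4
  5: ids {15, 19, 27} → COUNT(*)=3
  6: ids {9, 23} → COUNT(*)=2
  8: ids {4} → COUNT(*)=1

Dana | 4 ; Raj | 3 ; Jun | 2 ; Sol | 1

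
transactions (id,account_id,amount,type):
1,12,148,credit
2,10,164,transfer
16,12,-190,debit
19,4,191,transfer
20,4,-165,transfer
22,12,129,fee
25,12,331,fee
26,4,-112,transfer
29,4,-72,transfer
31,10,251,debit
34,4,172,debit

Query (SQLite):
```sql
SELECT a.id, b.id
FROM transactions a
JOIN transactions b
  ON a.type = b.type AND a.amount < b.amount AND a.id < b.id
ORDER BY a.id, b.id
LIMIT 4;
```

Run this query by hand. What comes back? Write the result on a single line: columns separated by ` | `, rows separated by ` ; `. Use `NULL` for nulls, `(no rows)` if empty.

Pairs (a,b) with same type, a.amount < b.amount, a.id < b.id.
type groups: credit:{1} debit:{16,31,34} fee:{22,25} transfer:{2,19,20,26,29}
Ordered by (a.id, b.id); first 4.

2 | 19 ; 16 | 31 ; 16 | 34 ; 20 | 26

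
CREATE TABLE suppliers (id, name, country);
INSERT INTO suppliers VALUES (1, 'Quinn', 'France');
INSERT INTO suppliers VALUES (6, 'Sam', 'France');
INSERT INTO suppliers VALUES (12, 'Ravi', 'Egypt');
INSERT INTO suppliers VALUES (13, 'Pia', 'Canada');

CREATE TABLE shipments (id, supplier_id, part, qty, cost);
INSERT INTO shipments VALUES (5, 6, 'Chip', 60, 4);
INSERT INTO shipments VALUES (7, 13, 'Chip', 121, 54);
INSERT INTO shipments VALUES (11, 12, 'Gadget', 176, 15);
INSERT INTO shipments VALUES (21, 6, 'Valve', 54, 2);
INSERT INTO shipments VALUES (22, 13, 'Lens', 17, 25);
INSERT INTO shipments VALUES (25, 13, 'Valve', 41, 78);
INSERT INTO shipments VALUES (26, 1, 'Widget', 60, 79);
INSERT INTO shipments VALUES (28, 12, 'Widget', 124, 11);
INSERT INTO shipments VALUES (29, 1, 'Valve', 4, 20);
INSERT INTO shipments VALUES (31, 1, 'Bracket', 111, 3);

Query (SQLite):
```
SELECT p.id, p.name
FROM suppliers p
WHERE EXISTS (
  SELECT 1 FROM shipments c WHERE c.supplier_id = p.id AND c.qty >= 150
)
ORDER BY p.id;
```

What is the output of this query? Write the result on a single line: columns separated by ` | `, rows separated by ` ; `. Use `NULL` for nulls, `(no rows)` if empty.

For each suppliers row, check whether any shipments with matching supplier_id has qty >= 150.
Keep rows where that is true.

12 | Ravi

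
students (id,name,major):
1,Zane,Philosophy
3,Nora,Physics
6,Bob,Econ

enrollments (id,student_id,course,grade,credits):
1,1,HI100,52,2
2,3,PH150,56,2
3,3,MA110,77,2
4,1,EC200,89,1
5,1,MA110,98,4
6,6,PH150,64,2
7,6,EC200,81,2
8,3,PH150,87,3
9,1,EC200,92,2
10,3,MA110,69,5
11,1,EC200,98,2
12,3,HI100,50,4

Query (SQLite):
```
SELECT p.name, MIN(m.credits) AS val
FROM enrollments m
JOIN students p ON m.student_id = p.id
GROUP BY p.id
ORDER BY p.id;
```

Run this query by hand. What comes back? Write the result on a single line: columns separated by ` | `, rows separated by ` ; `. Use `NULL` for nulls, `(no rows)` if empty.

Join each enrollments row to its students via student_id.
Group joined rows by students.id; compute MIN(m.credits) per group.
  1: ids {1, 4, 5, 9, 11} → MIN(m.credits)=1
  3: ids {2, 3, 8, 10, 12} → MIN(m.credits)=2
  6: ids {6, 7} → MIN(m.credits)=2

Zane | 1 ; Nora | 2 ; Bob | 2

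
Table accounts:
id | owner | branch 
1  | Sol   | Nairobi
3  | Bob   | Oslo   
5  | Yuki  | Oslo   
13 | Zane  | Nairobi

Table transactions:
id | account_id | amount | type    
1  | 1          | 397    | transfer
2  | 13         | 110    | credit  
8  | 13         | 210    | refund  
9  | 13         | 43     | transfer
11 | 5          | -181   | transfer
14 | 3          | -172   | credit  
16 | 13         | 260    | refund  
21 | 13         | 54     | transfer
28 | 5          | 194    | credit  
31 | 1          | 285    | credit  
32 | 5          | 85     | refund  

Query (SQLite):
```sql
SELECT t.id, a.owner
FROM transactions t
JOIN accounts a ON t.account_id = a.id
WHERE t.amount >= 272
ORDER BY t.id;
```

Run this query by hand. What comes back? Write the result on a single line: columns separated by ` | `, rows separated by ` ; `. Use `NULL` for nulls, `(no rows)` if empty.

Each transactions row matches the accounts row where account_id = accounts.id.
Then keep rows with t.amount >= 272.

1 | Sol ; 31 | Sol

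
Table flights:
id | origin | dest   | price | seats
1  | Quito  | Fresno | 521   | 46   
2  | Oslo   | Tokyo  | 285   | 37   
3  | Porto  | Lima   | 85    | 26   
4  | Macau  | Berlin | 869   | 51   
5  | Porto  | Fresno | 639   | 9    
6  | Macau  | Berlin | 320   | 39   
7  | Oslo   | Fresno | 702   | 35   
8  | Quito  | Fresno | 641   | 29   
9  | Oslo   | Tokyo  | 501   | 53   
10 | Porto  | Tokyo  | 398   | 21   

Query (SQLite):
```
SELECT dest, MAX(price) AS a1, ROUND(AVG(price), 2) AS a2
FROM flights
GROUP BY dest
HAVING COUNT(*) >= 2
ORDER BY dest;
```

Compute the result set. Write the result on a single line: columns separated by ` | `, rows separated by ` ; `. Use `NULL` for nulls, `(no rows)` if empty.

Berlin | 869 | 594.5 ; Fresno | 702 | 625.75 ; Tokyo | 501 | 394.67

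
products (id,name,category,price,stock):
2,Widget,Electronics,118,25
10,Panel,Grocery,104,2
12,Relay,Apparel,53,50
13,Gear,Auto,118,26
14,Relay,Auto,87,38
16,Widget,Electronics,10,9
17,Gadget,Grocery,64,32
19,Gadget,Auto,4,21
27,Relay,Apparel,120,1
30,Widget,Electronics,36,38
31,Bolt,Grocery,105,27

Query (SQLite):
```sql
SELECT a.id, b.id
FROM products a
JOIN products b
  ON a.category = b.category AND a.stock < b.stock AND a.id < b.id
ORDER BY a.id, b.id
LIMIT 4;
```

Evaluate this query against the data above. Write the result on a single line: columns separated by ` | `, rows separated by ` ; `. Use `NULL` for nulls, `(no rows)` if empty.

2 | 30 ; 10 | 17 ; 10 | 31 ; 13 | 14

Pairs (a,b) with same category, a.stock < b.stock, a.id < b.id.
category groups: Apparel:{12,27} Auto:{13,14,19} Electronics:{2,16,30} Grocery:{10,17,31}
Ordered by (a.id, b.id); first 4.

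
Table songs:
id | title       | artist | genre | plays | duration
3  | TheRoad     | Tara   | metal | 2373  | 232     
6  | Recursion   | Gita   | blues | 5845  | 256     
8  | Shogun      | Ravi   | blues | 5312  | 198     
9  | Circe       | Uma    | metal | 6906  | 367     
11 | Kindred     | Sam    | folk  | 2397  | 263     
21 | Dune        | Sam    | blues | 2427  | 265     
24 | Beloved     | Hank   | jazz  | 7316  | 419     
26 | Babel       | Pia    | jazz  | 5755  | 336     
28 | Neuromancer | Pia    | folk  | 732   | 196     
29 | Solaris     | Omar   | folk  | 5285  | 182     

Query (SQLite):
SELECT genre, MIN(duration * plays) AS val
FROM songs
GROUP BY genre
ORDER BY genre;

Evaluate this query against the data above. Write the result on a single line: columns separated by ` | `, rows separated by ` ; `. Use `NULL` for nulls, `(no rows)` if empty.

blues | 643155 ; folk | 143472 ; jazz | 1933680 ; metal | 550536

For each row compute duration * plays.
Group by genre; take MIN of the expression per group.
  blues: ids {6, 8, 21} → MIN(duration * plays)=643155
  folk: ids {11, 28, 29} → MIN(duration * plays)=143472
  jazz: ids {24, 26} → MIN(duration * plays)=1933680
  metal: ids {3, 9} → MIN(duration * plays)=550536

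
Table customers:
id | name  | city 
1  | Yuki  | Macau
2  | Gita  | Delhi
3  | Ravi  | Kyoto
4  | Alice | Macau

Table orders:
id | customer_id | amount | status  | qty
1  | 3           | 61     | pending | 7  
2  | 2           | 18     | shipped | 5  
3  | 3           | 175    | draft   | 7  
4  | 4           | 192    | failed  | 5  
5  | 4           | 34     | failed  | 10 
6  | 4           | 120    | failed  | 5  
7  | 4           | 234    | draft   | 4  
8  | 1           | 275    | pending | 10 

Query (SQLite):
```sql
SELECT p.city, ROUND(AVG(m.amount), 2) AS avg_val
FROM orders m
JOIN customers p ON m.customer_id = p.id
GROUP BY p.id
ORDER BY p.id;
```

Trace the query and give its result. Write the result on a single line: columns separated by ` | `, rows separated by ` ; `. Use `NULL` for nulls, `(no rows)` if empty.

Join each orders row to its customers via customer_id.
Group joined rows by customers.id; compute ROUND(AVG(m.amount), 2) per group.
  1: ids {8} → ROUND(AVG(m.amount), 2)=275
  2: ids {2} → ROUND(AVG(m.amount), 2)=18
  3: ids {1, 3} → ROUND(AVG(m.amount), 2)=118
  4: ids {4, 5, 6, 7} → ROUND(AVG(m.amount), 2)=145

Macau | 275 ; Delhi | 18 ; Kyoto | 118 ; Macau | 145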